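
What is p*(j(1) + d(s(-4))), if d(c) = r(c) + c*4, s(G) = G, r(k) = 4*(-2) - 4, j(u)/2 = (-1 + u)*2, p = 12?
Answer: -336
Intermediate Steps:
j(u) = -4 + 4*u (j(u) = 2*((-1 + u)*2) = 2*(-2 + 2*u) = -4 + 4*u)
r(k) = -12 (r(k) = -8 - 4 = -12)
d(c) = -12 + 4*c (d(c) = -12 + c*4 = -12 + 4*c)
p*(j(1) + d(s(-4))) = 12*((-4 + 4*1) + (-12 + 4*(-4))) = 12*((-4 + 4) + (-12 - 16)) = 12*(0 - 28) = 12*(-28) = -336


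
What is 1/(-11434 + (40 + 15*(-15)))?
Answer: -1/11619 ≈ -8.6066e-5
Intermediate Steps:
1/(-11434 + (40 + 15*(-15))) = 1/(-11434 + (40 - 225)) = 1/(-11434 - 185) = 1/(-11619) = -1/11619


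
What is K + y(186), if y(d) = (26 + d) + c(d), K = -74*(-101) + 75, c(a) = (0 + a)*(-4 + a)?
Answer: 41613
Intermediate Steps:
c(a) = a*(-4 + a)
K = 7549 (K = 7474 + 75 = 7549)
y(d) = 26 + d + d*(-4 + d) (y(d) = (26 + d) + d*(-4 + d) = 26 + d + d*(-4 + d))
K + y(186) = 7549 + (26 + 186 + 186*(-4 + 186)) = 7549 + (26 + 186 + 186*182) = 7549 + (26 + 186 + 33852) = 7549 + 34064 = 41613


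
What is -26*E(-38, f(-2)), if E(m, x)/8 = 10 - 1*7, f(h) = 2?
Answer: -624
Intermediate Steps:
E(m, x) = 24 (E(m, x) = 8*(10 - 1*7) = 8*(10 - 7) = 8*3 = 24)
-26*E(-38, f(-2)) = -26*24 = -624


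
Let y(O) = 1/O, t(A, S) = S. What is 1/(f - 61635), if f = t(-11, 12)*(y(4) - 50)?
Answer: -1/62232 ≈ -1.6069e-5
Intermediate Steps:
y(O) = 1/O
f = -597 (f = 12*(1/4 - 50) = 12*(¼ - 50) = 12*(-199/4) = -597)
1/(f - 61635) = 1/(-597 - 61635) = 1/(-62232) = -1/62232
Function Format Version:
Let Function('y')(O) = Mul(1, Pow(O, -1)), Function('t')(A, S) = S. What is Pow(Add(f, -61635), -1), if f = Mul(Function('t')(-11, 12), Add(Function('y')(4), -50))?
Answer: Rational(-1, 62232) ≈ -1.6069e-5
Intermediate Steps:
Function('y')(O) = Pow(O, -1)
f = -597 (f = Mul(12, Add(Pow(4, -1), -50)) = Mul(12, Add(Rational(1, 4), -50)) = Mul(12, Rational(-199, 4)) = -597)
Pow(Add(f, -61635), -1) = Pow(Add(-597, -61635), -1) = Pow(-62232, -1) = Rational(-1, 62232)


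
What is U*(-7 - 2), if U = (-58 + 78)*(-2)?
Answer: 360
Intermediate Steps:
U = -40 (U = 20*(-2) = -40)
U*(-7 - 2) = -40*(-7 - 2) = -40*(-9) = 360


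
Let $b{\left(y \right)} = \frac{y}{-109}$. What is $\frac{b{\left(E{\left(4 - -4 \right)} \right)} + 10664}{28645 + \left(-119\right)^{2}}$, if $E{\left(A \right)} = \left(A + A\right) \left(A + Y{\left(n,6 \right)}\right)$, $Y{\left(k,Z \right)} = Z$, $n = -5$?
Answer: $\frac{581076}{2332927} \approx 0.24908$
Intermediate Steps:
$E{\left(A \right)} = 2 A \left(6 + A\right)$ ($E{\left(A \right)} = \left(A + A\right) \left(A + 6\right) = 2 A \left(6 + A\right)$)
$b{\left(y \right)} = - \frac{y}{109}$ ($b{\left(y \right)} = y \left(- \frac{1}{109}\right) = - \frac{y}{109}$)
$\frac{b{\left(E{\left(4 - -4 \right)} \right)} + 10664}{28645 + \left(-119\right)^{2}} = \frac{- \frac{2 \left(4 - -4\right) \left(6 + \left(4 - -4\right)\right)}{109} + 10664}{28645 + \left(-119\right)^{2}} = \frac{- \frac{2 \left(4 + 4\right) \left(6 + \left(4 + 4\right)\right)}{109} + 10664}{28645 + 14161} = \frac{- \frac{2 \cdot 8 \left(6 + 8\right)}{109} + 10664}{42806} = \left(- \frac{2 \cdot 8 \cdot 14}{109} + 10664\right) \frac{1}{42806} = \left(\left(- \frac{1}{109}\right) 224 + 10664\right) \frac{1}{42806} = \left(- \frac{224}{109} + 10664\right) \frac{1}{42806} = \frac{1162152}{109} \cdot \frac{1}{42806} = \frac{581076}{2332927}$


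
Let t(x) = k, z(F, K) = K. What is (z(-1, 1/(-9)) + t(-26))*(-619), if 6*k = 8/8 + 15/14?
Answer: -36521/252 ≈ -144.92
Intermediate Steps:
k = 29/84 (k = (8/8 + 15/14)/6 = (8*(⅛) + 15*(1/14))/6 = (1 + 15/14)/6 = (⅙)*(29/14) = 29/84 ≈ 0.34524)
t(x) = 29/84
(z(-1, 1/(-9)) + t(-26))*(-619) = (1/(-9) + 29/84)*(-619) = (-⅑ + 29/84)*(-619) = (59/252)*(-619) = -36521/252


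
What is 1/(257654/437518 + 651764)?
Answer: 218759/142579369703 ≈ 1.5343e-6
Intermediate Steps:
1/(257654/437518 + 651764) = 1/(257654*(1/437518) + 651764) = 1/(128827/218759 + 651764) = 1/(142579369703/218759) = 218759/142579369703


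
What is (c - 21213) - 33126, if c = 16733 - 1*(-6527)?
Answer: -31079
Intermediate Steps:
c = 23260 (c = 16733 + 6527 = 23260)
(c - 21213) - 33126 = (23260 - 21213) - 33126 = 2047 - 33126 = -31079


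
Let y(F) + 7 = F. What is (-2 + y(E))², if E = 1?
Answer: 64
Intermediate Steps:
y(F) = -7 + F
(-2 + y(E))² = (-2 + (-7 + 1))² = (-2 - 6)² = (-8)² = 64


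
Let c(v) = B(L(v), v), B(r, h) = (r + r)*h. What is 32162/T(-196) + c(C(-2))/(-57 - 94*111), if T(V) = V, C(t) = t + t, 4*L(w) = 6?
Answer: -56234865/342706 ≈ -164.09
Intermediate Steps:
L(w) = 3/2 (L(w) = (¼)*6 = 3/2)
C(t) = 2*t
B(r, h) = 2*h*r (B(r, h) = (2*r)*h = 2*h*r)
c(v) = 3*v (c(v) = 2*v*(3/2) = 3*v)
32162/T(-196) + c(C(-2))/(-57 - 94*111) = 32162/(-196) + (3*(2*(-2)))/(-57 - 94*111) = 32162*(-1/196) + (3*(-4))/(-57 - 10434) = -16081/98 - 12/(-10491) = -16081/98 - 12*(-1/10491) = -16081/98 + 4/3497 = -56234865/342706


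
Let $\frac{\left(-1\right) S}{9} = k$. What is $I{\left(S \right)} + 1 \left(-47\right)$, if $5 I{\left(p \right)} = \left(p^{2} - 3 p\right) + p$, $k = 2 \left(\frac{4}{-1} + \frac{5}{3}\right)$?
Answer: $289$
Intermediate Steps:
$k = - \frac{14}{3}$ ($k = 2 \left(4 \left(-1\right) + 5 \cdot \frac{1}{3}\right) = 2 \left(-4 + \frac{5}{3}\right) = 2 \left(- \frac{7}{3}\right) = - \frac{14}{3} \approx -4.6667$)
$S = 42$ ($S = \left(-9\right) \left(- \frac{14}{3}\right) = 42$)
$I{\left(p \right)} = - \frac{2 p}{5} + \frac{p^{2}}{5}$ ($I{\left(p \right)} = \frac{\left(p^{2} - 3 p\right) + p}{5} = \frac{p^{2} - 2 p}{5} = - \frac{2 p}{5} + \frac{p^{2}}{5}$)
$I{\left(S \right)} + 1 \left(-47\right) = \frac{1}{5} \cdot 42 \left(-2 + 42\right) + 1 \left(-47\right) = \frac{1}{5} \cdot 42 \cdot 40 - 47 = 336 - 47 = 289$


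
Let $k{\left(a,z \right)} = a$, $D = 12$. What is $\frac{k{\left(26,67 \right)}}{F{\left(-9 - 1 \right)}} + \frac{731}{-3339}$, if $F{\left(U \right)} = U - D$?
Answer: $- \frac{51448}{36729} \approx -1.4007$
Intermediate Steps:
$F{\left(U \right)} = -12 + U$ ($F{\left(U \right)} = U - 12 = -12 + U$)
$\frac{k{\left(26,67 \right)}}{F{\left(-9 - 1 \right)}} + \frac{731}{-3339} = \frac{26}{-12 - 10} + \frac{731}{-3339} = \frac{26}{-12 - 10} + 731 \left(- \frac{1}{3339}\right) = \frac{26}{-12 - 10} - \frac{731}{3339} = \frac{26}{-22} - \frac{731}{3339} = 26 \left(- \frac{1}{22}\right) - \frac{731}{3339} = - \frac{13}{11} - \frac{731}{3339} = - \frac{51448}{36729}$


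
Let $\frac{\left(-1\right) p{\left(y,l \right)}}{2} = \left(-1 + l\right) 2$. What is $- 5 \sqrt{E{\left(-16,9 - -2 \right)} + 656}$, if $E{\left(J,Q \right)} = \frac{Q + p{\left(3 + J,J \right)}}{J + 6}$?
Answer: $- \frac{\sqrt{64810}}{2} \approx -127.29$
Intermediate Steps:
$p{\left(y,l \right)} = 4 - 4 l$ ($p{\left(y,l \right)} = - 2 \left(-1 + l\right) 2 = - 2 \left(-2 + 2 l\right) = 4 - 4 l$)
$E{\left(J,Q \right)} = \frac{4 + Q - 4 J}{6 + J}$ ($E{\left(J,Q \right)} = \frac{Q - \left(-4 + 4 J\right)}{J + 6} = \frac{4 + Q - 4 J}{6 + J}$)
$- 5 \sqrt{E{\left(-16,9 - -2 \right)} + 656} = - 5 \sqrt{\frac{4 + \left(9 - -2\right) - -64}{6 - 16} + 656} = - 5 \sqrt{\frac{4 + \left(9 + 2\right) + 64}{-10} + 656} = - 5 \sqrt{- \frac{4 + 11 + 64}{10} + 656} = - 5 \sqrt{\left(- \frac{1}{10}\right) 79 + 656} = - 5 \sqrt{- \frac{79}{10} + 656} = - 5 \sqrt{\frac{6481}{10}} = - 5 \frac{\sqrt{64810}}{10} = - \frac{\sqrt{64810}}{2}$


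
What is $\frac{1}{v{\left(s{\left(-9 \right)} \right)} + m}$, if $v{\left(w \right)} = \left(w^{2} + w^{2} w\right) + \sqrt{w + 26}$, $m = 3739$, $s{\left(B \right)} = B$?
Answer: $\frac{3091}{9554264} - \frac{\sqrt{17}}{9554264} \approx 0.00032309$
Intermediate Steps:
$v{\left(w \right)} = w^{2} + w^{3} + \sqrt{26 + w}$ ($v{\left(w \right)} = \left(w^{2} + w^{3}\right) + \sqrt{26 + w} = w^{2} + w^{3} + \sqrt{26 + w}$)
$\frac{1}{v{\left(s{\left(-9 \right)} \right)} + m} = \frac{1}{\left(\left(-9\right)^{2} + \left(-9\right)^{3} + \sqrt{26 - 9}\right) + 3739} = \frac{1}{\left(81 - 729 + \sqrt{17}\right) + 3739} = \frac{1}{\left(-648 + \sqrt{17}\right) + 3739} = \frac{1}{3091 + \sqrt{17}}$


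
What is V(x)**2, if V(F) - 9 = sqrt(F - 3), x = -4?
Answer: (9 + I*sqrt(7))**2 ≈ 74.0 + 47.624*I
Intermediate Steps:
V(F) = 9 + sqrt(-3 + F) (V(F) = 9 + sqrt(F - 3) = 9 + sqrt(-3 + F))
V(x)**2 = (9 + sqrt(-3 - 4))**2 = (9 + sqrt(-7))**2 = (9 + I*sqrt(7))**2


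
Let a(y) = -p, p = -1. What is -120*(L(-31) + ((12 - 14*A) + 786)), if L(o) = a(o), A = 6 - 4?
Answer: -92520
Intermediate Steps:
A = 2
a(y) = 1 (a(y) = -1*(-1) = 1)
L(o) = 1
-120*(L(-31) + ((12 - 14*A) + 786)) = -120*(1 + ((12 - 14*2) + 786)) = -120*(1 + ((12 - 28) + 786)) = -120*(1 + (-16 + 786)) = -120*(1 + 770) = -120*771 = -92520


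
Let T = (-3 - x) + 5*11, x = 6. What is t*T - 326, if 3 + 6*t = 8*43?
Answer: 6865/3 ≈ 2288.3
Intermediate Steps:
t = 341/6 (t = -½ + (8*43)/6 = -½ + (⅙)*344 = -½ + 172/3 = 341/6 ≈ 56.833)
T = 46 (T = (-3 - 1*6) + 5*11 = (-3 - 6) + 55 = -9 + 55 = 46)
t*T - 326 = (341/6)*46 - 326 = 7843/3 - 326 = 6865/3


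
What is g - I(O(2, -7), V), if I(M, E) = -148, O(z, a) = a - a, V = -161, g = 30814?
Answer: 30962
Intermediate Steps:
O(z, a) = 0
g - I(O(2, -7), V) = 30814 - 1*(-148) = 30814 + 148 = 30962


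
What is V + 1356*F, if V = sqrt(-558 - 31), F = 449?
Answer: 608844 + I*sqrt(589) ≈ 6.0884e+5 + 24.269*I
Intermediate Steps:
V = I*sqrt(589) (V = sqrt(-589) = I*sqrt(589) ≈ 24.269*I)
V + 1356*F = I*sqrt(589) + 1356*449 = I*sqrt(589) + 608844 = 608844 + I*sqrt(589)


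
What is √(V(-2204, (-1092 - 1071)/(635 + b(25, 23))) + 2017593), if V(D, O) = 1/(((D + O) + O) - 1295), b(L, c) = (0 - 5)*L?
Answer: √44833476020566642/149068 ≈ 1420.4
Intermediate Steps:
b(L, c) = -5*L
V(D, O) = 1/(-1295 + D + 2*O) (V(D, O) = 1/((D + 2*O) - 1295) = 1/(-1295 + D + 2*O))
√(V(-2204, (-1092 - 1071)/(635 + b(25, 23))) + 2017593) = √(1/(-1295 - 2204 + 2*((-1092 - 1071)/(635 - 5*25))) + 2017593) = √(1/(-1295 - 2204 + 2*(-2163/(635 - 125))) + 2017593) = √(1/(-1295 - 2204 + 2*(-2163/510)) + 2017593) = √(1/(-1295 - 2204 + 2*(-2163*1/510)) + 2017593) = √(1/(-1295 - 2204 + 2*(-721/170)) + 2017593) = √(1/(-1295 - 2204 - 721/85) + 2017593) = √(1/(-298136/85) + 2017593) = √(-85/298136 + 2017593) = √(601517106563/298136) = √44833476020566642/149068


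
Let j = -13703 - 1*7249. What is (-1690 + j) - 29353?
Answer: -51995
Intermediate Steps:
j = -20952 (j = -13703 - 7249 = -20952)
(-1690 + j) - 29353 = (-1690 - 20952) - 29353 = -22642 - 29353 = -51995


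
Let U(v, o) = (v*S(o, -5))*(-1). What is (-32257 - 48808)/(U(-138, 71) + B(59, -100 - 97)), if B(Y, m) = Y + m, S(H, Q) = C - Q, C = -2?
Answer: -81065/276 ≈ -293.71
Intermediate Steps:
S(H, Q) = -2 - Q
U(v, o) = -3*v (U(v, o) = (v*(-2 - 1*(-5)))*(-1) = (v*(-2 + 5))*(-1) = (v*3)*(-1) = (3*v)*(-1) = -3*v)
(-32257 - 48808)/(U(-138, 71) + B(59, -100 - 97)) = (-32257 - 48808)/(-3*(-138) + (59 + (-100 - 97))) = -81065/(414 + (59 - 197)) = -81065/(414 - 138) = -81065/276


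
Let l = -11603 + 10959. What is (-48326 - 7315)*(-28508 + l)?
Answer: 1622046432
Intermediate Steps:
l = -644
(-48326 - 7315)*(-28508 + l) = (-48326 - 7315)*(-28508 - 644) = -55641*(-29152) = 1622046432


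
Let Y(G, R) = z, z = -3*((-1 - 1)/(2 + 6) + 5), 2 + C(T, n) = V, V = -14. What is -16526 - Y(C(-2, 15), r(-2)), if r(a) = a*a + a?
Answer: -66047/4 ≈ -16512.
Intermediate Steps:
C(T, n) = -16 (C(T, n) = -2 - 14 = -16)
r(a) = a + a² (r(a) = a² + a = a + a²)
z = -57/4 (z = -3*(-2/8 + 5) = -3*(-2*⅛ + 5) = -3*(-¼ + 5) = -3*19/4 = -57/4 ≈ -14.250)
Y(G, R) = -57/4
-16526 - Y(C(-2, 15), r(-2)) = -16526 - 1*(-57/4) = -16526 + 57/4 = -66047/4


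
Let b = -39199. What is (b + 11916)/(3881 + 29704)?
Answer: -27283/33585 ≈ -0.81236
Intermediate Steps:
(b + 11916)/(3881 + 29704) = (-39199 + 11916)/(3881 + 29704) = -27283/33585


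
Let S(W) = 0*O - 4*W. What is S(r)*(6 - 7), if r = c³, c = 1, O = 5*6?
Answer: 4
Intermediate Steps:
O = 30
r = 1 (r = 1³ = 1)
S(W) = -4*W (S(W) = 0*30 - 4*W = 0 - 4*W = -4*W)
S(r)*(6 - 7) = (-4*1)*(6 - 7) = -4*(-1) = 4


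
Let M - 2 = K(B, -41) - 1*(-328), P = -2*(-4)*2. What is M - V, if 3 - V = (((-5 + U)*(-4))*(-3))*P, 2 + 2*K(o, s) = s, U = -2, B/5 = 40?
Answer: -2077/2 ≈ -1038.5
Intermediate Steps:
B = 200 (B = 5*40 = 200)
P = 16 (P = 8*2 = 16)
K(o, s) = -1 + s/2
V = 1347 (V = 3 - ((-5 - 2)*(-4))*(-3)*16 = 3 - -7*(-4)*(-3)*16 = 3 - 28*(-3)*16 = 3 - (-84)*16 = 3 - 1*(-1344) = 3 + 1344 = 1347)
M = 617/2 (M = 2 + ((-1 + (1/2)*(-41)) - 1*(-328)) = 2 + ((-1 - 41/2) + 328) = 2 + (-43/2 + 328) = 2 + 613/2 = 617/2 ≈ 308.50)
M - V = 617/2 - 1*1347 = 617/2 - 1347 = -2077/2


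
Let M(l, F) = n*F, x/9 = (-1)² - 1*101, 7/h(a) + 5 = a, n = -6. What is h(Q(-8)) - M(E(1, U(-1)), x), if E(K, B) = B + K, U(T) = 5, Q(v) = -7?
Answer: -64807/12 ≈ -5400.6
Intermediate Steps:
h(a) = 7/(-5 + a)
x = -900 (x = 9*((-1)² - 1*101) = 9*(1 - 101) = 9*(-100) = -900)
M(l, F) = -6*F
h(Q(-8)) - M(E(1, U(-1)), x) = 7/(-5 - 7) - (-6)*(-900) = 7/(-12) - 1*5400 = 7*(-1/12) - 5400 = -7/12 - 5400 = -64807/12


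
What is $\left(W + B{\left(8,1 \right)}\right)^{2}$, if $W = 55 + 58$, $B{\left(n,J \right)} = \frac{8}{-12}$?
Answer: $\frac{113569}{9} \approx 12619.0$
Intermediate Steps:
$B{\left(n,J \right)} = - \frac{2}{3}$ ($B{\left(n,J \right)} = 8 \left(- \frac{1}{12}\right) = - \frac{2}{3}$)
$W = 113$
$\left(W + B{\left(8,1 \right)}\right)^{2} = \left(113 - \frac{2}{3}\right)^{2} = \left(\frac{337}{3}\right)^{2} = \frac{113569}{9}$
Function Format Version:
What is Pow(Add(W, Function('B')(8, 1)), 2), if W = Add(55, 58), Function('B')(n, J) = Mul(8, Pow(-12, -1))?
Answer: Rational(113569, 9) ≈ 12619.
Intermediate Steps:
Function('B')(n, J) = Rational(-2, 3) (Function('B')(n, J) = Mul(8, Rational(-1, 12)) = Rational(-2, 3))
W = 113
Pow(Add(W, Function('B')(8, 1)), 2) = Pow(Add(113, Rational(-2, 3)), 2) = Pow(Rational(337, 3), 2) = Rational(113569, 9)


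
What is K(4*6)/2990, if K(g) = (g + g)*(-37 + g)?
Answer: -24/115 ≈ -0.20870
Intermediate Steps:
K(g) = 2*g*(-37 + g) (K(g) = (2*g)*(-37 + g) = 2*g*(-37 + g))
K(4*6)/2990 = (2*(4*6)*(-37 + 4*6))/2990 = (2*24*(-37 + 24))*(1/2990) = (2*24*(-13))*(1/2990) = -624*1/2990 = -24/115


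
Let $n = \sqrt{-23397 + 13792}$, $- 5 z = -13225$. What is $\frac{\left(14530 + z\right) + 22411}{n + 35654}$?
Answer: $\frac{1411399244}{1271217321} - \frac{39586 i \sqrt{9605}}{1271217321} \approx 1.1103 - 0.0030519 i$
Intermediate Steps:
$z = 2645$ ($z = \left(- \frac{1}{5}\right) \left(-13225\right) = 2645$)
$n = i \sqrt{9605}$ ($n = \sqrt{-9605} = i \sqrt{9605} \approx 98.005 i$)
$\frac{\left(14530 + z\right) + 22411}{n + 35654} = \frac{\left(14530 + 2645\right) + 22411}{i \sqrt{9605} + 35654} = \frac{17175 + 22411}{35654 + i \sqrt{9605}} = \frac{39586}{35654 + i \sqrt{9605}}$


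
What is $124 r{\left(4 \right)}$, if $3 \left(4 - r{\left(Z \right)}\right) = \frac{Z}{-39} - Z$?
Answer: $\frac{77872}{117} \approx 665.57$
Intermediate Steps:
$r{\left(Z \right)} = 4 + \frac{40 Z}{117}$ ($r{\left(Z \right)} = 4 - \frac{\frac{Z}{-39} - Z}{3} = 4 - \frac{Z \left(- \frac{1}{39}\right) - Z}{3} = 4 - \frac{- \frac{Z}{39} - Z}{3} = 4 - \frac{\left(- \frac{40}{39}\right) Z}{3} = 4 + \frac{40 Z}{117}$)
$124 r{\left(4 \right)} = 124 \left(4 + \frac{40}{117} \cdot 4\right) = 124 \left(4 + \frac{160}{117}\right) = 124 \cdot \frac{628}{117} = \frac{77872}{117}$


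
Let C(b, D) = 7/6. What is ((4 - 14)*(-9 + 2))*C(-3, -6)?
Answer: 245/3 ≈ 81.667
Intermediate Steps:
C(b, D) = 7/6 (C(b, D) = 7*(1/6) = 7/6)
((4 - 14)*(-9 + 2))*C(-3, -6) = ((4 - 14)*(-9 + 2))*(7/6) = -10*(-7)*(7/6) = 70*(7/6) = 245/3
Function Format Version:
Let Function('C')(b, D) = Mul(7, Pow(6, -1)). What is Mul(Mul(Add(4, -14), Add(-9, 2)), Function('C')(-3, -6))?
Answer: Rational(245, 3) ≈ 81.667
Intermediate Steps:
Function('C')(b, D) = Rational(7, 6) (Function('C')(b, D) = Mul(7, Rational(1, 6)) = Rational(7, 6))
Mul(Mul(Add(4, -14), Add(-9, 2)), Function('C')(-3, -6)) = Mul(Mul(Add(4, -14), Add(-9, 2)), Rational(7, 6)) = Mul(Mul(-10, -7), Rational(7, 6)) = Mul(70, Rational(7, 6)) = Rational(245, 3)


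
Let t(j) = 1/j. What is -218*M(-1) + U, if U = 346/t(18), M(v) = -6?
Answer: 7536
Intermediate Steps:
U = 6228 (U = 346/(1/18) = 346*18 = 6228)
-218*M(-1) + U = -218*(-6) + 6228 = 1308 + 6228 = 7536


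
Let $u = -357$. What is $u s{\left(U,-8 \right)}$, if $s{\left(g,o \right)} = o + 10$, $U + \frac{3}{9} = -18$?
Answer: $-714$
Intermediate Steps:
$U = - \frac{55}{3}$ ($U = - \frac{1}{3} - 18 = - \frac{55}{3} \approx -18.333$)
$s{\left(g,o \right)} = 10 + o$
$u s{\left(U,-8 \right)} = - 357 \left(10 - 8\right) = \left(-357\right) 2 = -714$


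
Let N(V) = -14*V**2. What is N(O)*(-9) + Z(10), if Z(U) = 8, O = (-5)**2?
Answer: 78758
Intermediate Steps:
O = 25
N(O)*(-9) + Z(10) = -14*25**2*(-9) + 8 = -14*625*(-9) + 8 = -8750*(-9) + 8 = 78750 + 8 = 78758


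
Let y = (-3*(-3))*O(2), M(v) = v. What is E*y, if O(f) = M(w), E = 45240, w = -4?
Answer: -1628640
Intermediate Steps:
O(f) = -4
y = -36 (y = -3*(-3)*(-4) = 9*(-4) = -36)
E*y = 45240*(-36) = -1628640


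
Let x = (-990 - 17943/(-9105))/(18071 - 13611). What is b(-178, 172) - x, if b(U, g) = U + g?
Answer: -78217931/13536100 ≈ -5.7785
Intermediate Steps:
x = -2998669/13536100 (x = (-990 - 17943*(-1/9105))/4460 = (-990 + 5981/3035)*(1/4460) = -2998669/3035*1/4460 = -2998669/13536100 ≈ -0.22153)
b(-178, 172) - x = (-178 + 172) - 1*(-2998669/13536100) = -6 + 2998669/13536100 = -78217931/13536100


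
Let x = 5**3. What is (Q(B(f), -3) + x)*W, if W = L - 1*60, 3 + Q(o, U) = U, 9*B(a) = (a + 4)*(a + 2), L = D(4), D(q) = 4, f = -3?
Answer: -6664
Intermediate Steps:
L = 4
B(a) = (2 + a)*(4 + a)/9 (B(a) = ((a + 4)*(a + 2))/9 = ((4 + a)*(2 + a))/9 = ((2 + a)*(4 + a))/9 = (2 + a)*(4 + a)/9)
Q(o, U) = -3 + U
W = -56 (W = 4 - 1*60 = 4 - 60 = -56)
x = 125
(Q(B(f), -3) + x)*W = ((-3 - 3) + 125)*(-56) = (-6 + 125)*(-56) = 119*(-56) = -6664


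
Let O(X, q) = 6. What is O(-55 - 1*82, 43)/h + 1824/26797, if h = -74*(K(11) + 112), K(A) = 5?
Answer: 2605235/38668071 ≈ 0.067374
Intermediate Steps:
h = -8658 (h = -74*(5 + 112) = -74*117 = -8658)
O(-55 - 1*82, 43)/h + 1824/26797 = 6/(-8658) + 1824/26797 = 6*(-1/8658) + 1824*(1/26797) = -1/1443 + 1824/26797 = 2605235/38668071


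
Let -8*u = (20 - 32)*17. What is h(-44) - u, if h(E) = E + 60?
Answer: -19/2 ≈ -9.5000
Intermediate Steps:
h(E) = 60 + E
u = 51/2 (u = -(20 - 32)*17/8 = -(-3)*17/2 = -1/8*(-204) = 51/2 ≈ 25.500)
h(-44) - u = (60 - 44) - 1*51/2 = 16 - 51/2 = -19/2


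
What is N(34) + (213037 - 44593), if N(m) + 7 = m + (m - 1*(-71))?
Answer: 168576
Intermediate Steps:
N(m) = 64 + 2*m (N(m) = -7 + (m + (m - 1*(-71))) = -7 + (m + (m + 71)) = -7 + (m + (71 + m)) = -7 + (71 + 2*m) = 64 + 2*m)
N(34) + (213037 - 44593) = (64 + 2*34) + (213037 - 44593) = (64 + 68) + 168444 = 132 + 168444 = 168576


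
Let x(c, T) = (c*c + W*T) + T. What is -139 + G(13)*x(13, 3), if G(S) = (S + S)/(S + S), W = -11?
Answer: 0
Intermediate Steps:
x(c, T) = c**2 - 10*T (x(c, T) = (c*c - 11*T) + T = (c**2 - 11*T) + T = c**2 - 10*T)
G(S) = 1 (G(S) = (2*S)/((2*S)) = (2*S)*(1/(2*S)) = 1)
-139 + G(13)*x(13, 3) = -139 + 1*(13**2 - 10*3) = -139 + 1*(169 - 30) = -139 + 1*139 = -139 + 139 = 0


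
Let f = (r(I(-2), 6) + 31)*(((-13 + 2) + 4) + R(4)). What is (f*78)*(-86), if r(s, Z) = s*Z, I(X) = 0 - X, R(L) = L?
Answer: 865332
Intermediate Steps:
I(X) = -X
r(s, Z) = Z*s
f = -129 (f = (6*(-1*(-2)) + 31)*(((-13 + 2) + 4) + 4) = (6*2 + 31)*((-11 + 4) + 4) = (12 + 31)*(-7 + 4) = 43*(-3) = -129)
(f*78)*(-86) = -129*78*(-86) = -10062*(-86) = 865332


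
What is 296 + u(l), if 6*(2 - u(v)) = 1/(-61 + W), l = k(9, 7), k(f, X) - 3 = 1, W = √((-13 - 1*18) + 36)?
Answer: 6644269/22296 + √5/22296 ≈ 298.00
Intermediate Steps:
W = √5 (W = √((-13 - 18) + 36) = √(-31 + 36) = √5 ≈ 2.2361)
k(f, X) = 4 (k(f, X) = 3 + 1 = 4)
l = 4
u(v) = 2 - 1/(6*(-61 + √5))
296 + u(l) = 296 + (44653/22296 + √5/22296) = 6644269/22296 + √5/22296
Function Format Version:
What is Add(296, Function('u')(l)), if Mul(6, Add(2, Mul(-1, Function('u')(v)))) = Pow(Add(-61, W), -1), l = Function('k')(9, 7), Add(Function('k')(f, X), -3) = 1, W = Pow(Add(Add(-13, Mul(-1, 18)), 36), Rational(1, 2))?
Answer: Add(Rational(6644269, 22296), Mul(Rational(1, 22296), Pow(5, Rational(1, 2)))) ≈ 298.00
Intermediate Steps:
W = Pow(5, Rational(1, 2)) (W = Pow(Add(Add(-13, -18), 36), Rational(1, 2)) = Pow(Add(-31, 36), Rational(1, 2)) = Pow(5, Rational(1, 2)) ≈ 2.2361)
Function('k')(f, X) = 4 (Function('k')(f, X) = Add(3, 1) = 4)
l = 4
Function('u')(v) = Add(2, Mul(Rational(-1, 6), Pow(Add(-61, Pow(5, Rational(1, 2))), -1)))
Add(296, Function('u')(l)) = Add(296, Add(Rational(44653, 22296), Mul(Rational(1, 22296), Pow(5, Rational(1, 2))))) = Add(Rational(6644269, 22296), Mul(Rational(1, 22296), Pow(5, Rational(1, 2))))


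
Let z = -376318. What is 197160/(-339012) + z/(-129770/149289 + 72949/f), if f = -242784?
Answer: 128444244508115924846/399248433215397 ≈ 3.2172e+5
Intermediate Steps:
197160/(-339012) + z/(-129770/149289 + 72949/f) = 197160/(-339012) - 376318/(-129770/149289 + 72949/(-242784)) = 197160*(-1/339012) - 376318/(-129770*1/149289 + 72949*(-1/242784)) = -16430/28251 - 376318/(-129770/149289 - 72949/242784) = -16430/28251 - 376318/(-14132187647/12081660192) = -16430/28251 - 376318*(-12081660192/14132187647) = -16430/28251 + 4546546200133056/14132187647 = 128444244508115924846/399248433215397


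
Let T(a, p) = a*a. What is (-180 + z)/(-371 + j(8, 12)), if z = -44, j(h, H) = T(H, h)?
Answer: 224/227 ≈ 0.98678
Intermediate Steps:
T(a, p) = a**2
j(h, H) = H**2
(-180 + z)/(-371 + j(8, 12)) = (-180 - 44)/(-371 + 12**2) = -224/(-371 + 144) = -224/(-227) = -224*(-1/227) = 224/227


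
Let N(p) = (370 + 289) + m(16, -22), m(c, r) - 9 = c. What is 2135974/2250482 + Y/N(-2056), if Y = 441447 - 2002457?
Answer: -877890975151/384832422 ≈ -2281.2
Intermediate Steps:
m(c, r) = 9 + c
N(p) = 684 (N(p) = (370 + 289) + (9 + 16) = 659 + 25 = 684)
Y = -1561010
2135974/2250482 + Y/N(-2056) = 2135974/2250482 - 1561010/684 = 2135974*(1/2250482) - 1561010*1/684 = 1067987/1125241 - 780505/342 = -877890975151/384832422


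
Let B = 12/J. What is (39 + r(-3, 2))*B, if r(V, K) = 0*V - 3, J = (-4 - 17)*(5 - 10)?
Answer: 144/35 ≈ 4.1143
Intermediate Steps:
J = 105 (J = -21*(-5) = 105)
B = 4/35 (B = 12/105 = 12*(1/105) = 4/35 ≈ 0.11429)
r(V, K) = -3 (r(V, K) = 0 - 3 = -3)
(39 + r(-3, 2))*B = (39 - 3)*(4/35) = 36*(4/35) = 144/35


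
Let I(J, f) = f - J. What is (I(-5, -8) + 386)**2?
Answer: 146689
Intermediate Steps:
(I(-5, -8) + 386)**2 = ((-8 - 1*(-5)) + 386)**2 = ((-8 + 5) + 386)**2 = (-3 + 386)**2 = 383**2 = 146689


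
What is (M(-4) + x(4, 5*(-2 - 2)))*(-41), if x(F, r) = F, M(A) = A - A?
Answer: -164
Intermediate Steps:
M(A) = 0
(M(-4) + x(4, 5*(-2 - 2)))*(-41) = (0 + 4)*(-41) = 4*(-41) = -164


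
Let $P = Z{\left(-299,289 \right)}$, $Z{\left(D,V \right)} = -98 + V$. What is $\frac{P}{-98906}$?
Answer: $- \frac{191}{98906} \approx -0.0019311$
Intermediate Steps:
$P = 191$ ($P = -98 + 289 = 191$)
$\frac{P}{-98906} = \frac{191}{-98906} = 191 \left(- \frac{1}{98906}\right) = - \frac{191}{98906}$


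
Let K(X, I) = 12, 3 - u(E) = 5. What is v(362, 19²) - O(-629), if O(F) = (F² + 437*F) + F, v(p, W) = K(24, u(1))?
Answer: -120127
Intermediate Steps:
u(E) = -2 (u(E) = 3 - 1*5 = 3 - 5 = -2)
v(p, W) = 12
O(F) = F² + 438*F
v(362, 19²) - O(-629) = 12 - (-629)*(438 - 629) = 12 - (-629)*(-191) = 12 - 1*120139 = 12 - 120139 = -120127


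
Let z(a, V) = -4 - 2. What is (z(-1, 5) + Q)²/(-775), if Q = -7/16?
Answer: -10609/198400 ≈ -0.053473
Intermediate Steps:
Q = -7/16 (Q = -7*1/16 = -7/16 ≈ -0.43750)
z(a, V) = -6
(z(-1, 5) + Q)²/(-775) = (-6 - 7/16)²/(-775) = (-103/16)²*(-1/775) = (10609/256)*(-1/775) = -10609/198400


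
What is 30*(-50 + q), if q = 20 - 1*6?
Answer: -1080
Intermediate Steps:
q = 14 (q = 20 - 6 = 14)
30*(-50 + q) = 30*(-50 + 14) = 30*(-36) = -1080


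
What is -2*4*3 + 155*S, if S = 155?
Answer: 24001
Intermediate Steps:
-2*4*3 + 155*S = -2*4*3 + 155*155 = -8*3 + 24025 = -24 + 24025 = 24001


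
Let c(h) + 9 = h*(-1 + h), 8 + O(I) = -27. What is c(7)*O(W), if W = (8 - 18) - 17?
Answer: -1155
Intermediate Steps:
W = -27 (W = -10 - 17 = -27)
O(I) = -35 (O(I) = -8 - 27 = -35)
c(h) = -9 + h*(-1 + h)
c(7)*O(W) = (-9 + 7² - 1*7)*(-35) = (-9 + 49 - 7)*(-35) = 33*(-35) = -1155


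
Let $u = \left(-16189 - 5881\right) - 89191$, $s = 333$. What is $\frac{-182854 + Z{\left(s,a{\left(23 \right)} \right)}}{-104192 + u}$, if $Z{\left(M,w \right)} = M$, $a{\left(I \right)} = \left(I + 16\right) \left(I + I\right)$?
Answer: $\frac{182521}{215453} \approx 0.84715$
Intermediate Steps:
$a{\left(I \right)} = 2 I \left(16 + I\right)$ ($a{\left(I \right)} = \left(16 + I\right) 2 I = 2 I \left(16 + I\right)$)
$u = -111261$ ($u = -22070 - 89191 = -111261$)
$\frac{-182854 + Z{\left(s,a{\left(23 \right)} \right)}}{-104192 + u} = \frac{-182854 + 333}{-104192 - 111261} = - \frac{182521}{-215453} = \left(-182521\right) \left(- \frac{1}{215453}\right) = \frac{182521}{215453}$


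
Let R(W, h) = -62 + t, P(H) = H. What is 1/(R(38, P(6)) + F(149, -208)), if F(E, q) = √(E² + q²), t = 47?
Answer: 3/13048 + √65465/65240 ≈ 0.0041518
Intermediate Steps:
R(W, h) = -15 (R(W, h) = -62 + 47 = -15)
1/(R(38, P(6)) + F(149, -208)) = 1/(-15 + √(149² + (-208)²)) = 1/(-15 + √(22201 + 43264)) = 1/(-15 + √65465)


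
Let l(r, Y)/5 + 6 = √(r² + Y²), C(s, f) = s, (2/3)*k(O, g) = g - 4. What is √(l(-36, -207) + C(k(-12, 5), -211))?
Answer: √(-114 + 180*√545)/2 ≈ 31.969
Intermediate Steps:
k(O, g) = -6 + 3*g/2 (k(O, g) = 3*(g - 4)/2 = 3*(-4 + g)/2 = -6 + 3*g/2)
l(r, Y) = -30 + 5*√(Y² + r²) (l(r, Y) = -30 + 5*√(r² + Y²) = -30 + 5*√(Y² + r²))
√(l(-36, -207) + C(k(-12, 5), -211)) = √((-30 + 5*√((-207)² + (-36)²)) + (-6 + (3/2)*5)) = √((-30 + 5*√(42849 + 1296)) + (-6 + 15/2)) = √((-30 + 5*√44145) + 3/2) = √((-30 + 5*(9*√545)) + 3/2) = √((-30 + 45*√545) + 3/2) = √(-57/2 + 45*√545)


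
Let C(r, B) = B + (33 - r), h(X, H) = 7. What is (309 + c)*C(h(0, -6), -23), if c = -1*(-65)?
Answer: 1122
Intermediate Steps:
C(r, B) = 33 + B - r
c = 65
(309 + c)*C(h(0, -6), -23) = (309 + 65)*(33 - 23 - 1*7) = 374*(33 - 23 - 7) = 374*3 = 1122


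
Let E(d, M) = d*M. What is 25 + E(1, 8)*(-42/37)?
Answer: 589/37 ≈ 15.919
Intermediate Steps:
E(d, M) = M*d
25 + E(1, 8)*(-42/37) = 25 + (8*1)*(-42/37) = 25 + 8*(-42*1/37) = 25 + 8*(-42/37) = 25 - 336/37 = 589/37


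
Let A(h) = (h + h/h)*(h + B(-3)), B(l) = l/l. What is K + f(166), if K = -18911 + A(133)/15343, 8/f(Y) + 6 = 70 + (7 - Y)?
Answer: -411385177/21755 ≈ -18910.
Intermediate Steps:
B(l) = 1
A(h) = (1 + h)**2 (A(h) = (h + h/h)*(h + 1) = (h + 1)*(1 + h) = (1 + h)*(1 + h) = (1 + h)**2)
f(Y) = 8/(71 - Y) (f(Y) = 8/(-6 + (70 + (7 - Y))) = 8/(-6 + (77 - Y)) = 8/(71 - Y))
K = -4330351/229 (K = -18911 + (1 + 133**2 + 2*133)/15343 = -18911 + (1 + 17689 + 266)*(1/15343) = -18911 + 17956*(1/15343) = -18911 + 268/229 = -4330351/229 ≈ -18910.)
K + f(166) = -4330351/229 - 8/(-71 + 166) = -4330351/229 - 8/95 = -411385177/21755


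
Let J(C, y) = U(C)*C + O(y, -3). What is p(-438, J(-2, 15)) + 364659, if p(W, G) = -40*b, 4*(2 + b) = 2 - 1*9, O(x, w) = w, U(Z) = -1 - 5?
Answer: 364809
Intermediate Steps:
U(Z) = -6
b = -15/4 (b = -2 + (2 - 1*9)/4 = -2 + (2 - 9)/4 = -2 + (¼)*(-7) = -2 - 7/4 = -15/4 ≈ -3.7500)
J(C, y) = -3 - 6*C (J(C, y) = -6*C - 3 = -3 - 6*C)
p(W, G) = 150 (p(W, G) = -40*(-15/4) = 150)
p(-438, J(-2, 15)) + 364659 = 150 + 364659 = 364809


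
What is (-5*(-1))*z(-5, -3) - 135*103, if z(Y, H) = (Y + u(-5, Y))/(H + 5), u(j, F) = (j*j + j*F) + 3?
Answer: -13785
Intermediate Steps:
u(j, F) = 3 + j² + F*j (u(j, F) = (j² + F*j) + 3 = 3 + j² + F*j)
z(Y, H) = (28 - 4*Y)/(5 + H) (z(Y, H) = (Y + (3 + (-5)² + Y*(-5)))/(H + 5) = (Y + (3 + 25 - 5*Y))/(5 + H) = (Y + (28 - 5*Y))/(5 + H) = (28 - 4*Y)/(5 + H))
(-5*(-1))*z(-5, -3) - 135*103 = (-5*(-1))*(4*(7 - 1*(-5))/(5 - 3)) - 135*103 = 5*(4*(7 + 5)/2) - 13905 = 5*(4*(½)*12) - 13905 = 5*24 - 13905 = 120 - 13905 = -13785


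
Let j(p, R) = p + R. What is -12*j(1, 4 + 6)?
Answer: -132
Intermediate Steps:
j(p, R) = R + p
-12*j(1, 4 + 6) = -12*((4 + 6) + 1) = -12*(10 + 1) = -12*11 = -132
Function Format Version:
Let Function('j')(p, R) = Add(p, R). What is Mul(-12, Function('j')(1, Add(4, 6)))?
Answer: -132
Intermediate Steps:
Function('j')(p, R) = Add(R, p)
Mul(-12, Function('j')(1, Add(4, 6))) = Mul(-12, Add(Add(4, 6), 1)) = Mul(-12, Add(10, 1)) = Mul(-12, 11) = -132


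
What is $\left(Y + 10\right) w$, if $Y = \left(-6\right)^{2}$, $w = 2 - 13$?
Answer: $-506$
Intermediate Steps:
$w = -11$ ($w = 2 - 13 = -11$)
$Y = 36$
$\left(Y + 10\right) w = \left(36 + 10\right) \left(-11\right) = 46 \left(-11\right) = -506$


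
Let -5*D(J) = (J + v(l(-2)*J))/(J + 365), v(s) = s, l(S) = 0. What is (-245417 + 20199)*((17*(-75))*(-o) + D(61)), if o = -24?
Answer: 7339636271149/1065 ≈ 6.8917e+9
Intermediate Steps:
D(J) = -J/(5*(365 + J)) (D(J) = -(J + 0*J)/(5*(J + 365)) = -(J + 0)/(5*(365 + J)) = -J/(5*(365 + J)))
(-245417 + 20199)*((17*(-75))*(-o) + D(61)) = (-245417 + 20199)*((17*(-75))*(-1*(-24)) - 1*61/(1825 + 5*61)) = -225218*(-1275*24 - 1*61/(1825 + 305)) = -225218*(-30600 - 1*61/2130) = -225218*(-30600 - 1*61*1/2130) = -225218*(-30600 - 61/2130) = -225218*(-65178061/2130) = 7339636271149/1065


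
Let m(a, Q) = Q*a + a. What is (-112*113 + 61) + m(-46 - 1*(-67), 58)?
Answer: -11356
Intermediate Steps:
m(a, Q) = a + Q*a
(-112*113 + 61) + m(-46 - 1*(-67), 58) = (-112*113 + 61) + (-46 - 1*(-67))*(1 + 58) = (-12656 + 61) + (-46 + 67)*59 = -12595 + 21*59 = -12595 + 1239 = -11356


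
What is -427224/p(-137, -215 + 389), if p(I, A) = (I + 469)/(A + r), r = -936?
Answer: 81386172/83 ≈ 9.8056e+5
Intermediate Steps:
p(I, A) = (469 + I)/(-936 + A) (p(I, A) = (I + 469)/(A - 936) = (469 + I)/(-936 + A))
-427224/p(-137, -215 + 389) = -427224*(-936 + (-215 + 389))/(469 - 137) = -427224/(332/(-936 + 174)) = -427224/(332/(-762)) = -427224/((-1/762*332)) = -427224/(-166/381) = -427224*(-381/166) = 81386172/83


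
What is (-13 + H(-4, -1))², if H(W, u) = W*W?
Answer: 9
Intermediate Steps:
H(W, u) = W²
(-13 + H(-4, -1))² = (-13 + (-4)²)² = (-13 + 16)² = 3² = 9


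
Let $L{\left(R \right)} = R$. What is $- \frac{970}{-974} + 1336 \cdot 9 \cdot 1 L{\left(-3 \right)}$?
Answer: $- \frac{17566579}{487} \approx -36071.0$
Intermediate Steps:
$- \frac{970}{-974} + 1336 \cdot 9 \cdot 1 L{\left(-3 \right)} = - \frac{970}{-974} + 1336 \cdot 9 \cdot 1 \left(-3\right) = \left(-970\right) \left(- \frac{1}{974}\right) + 1336 \cdot 9 \left(-3\right) = \frac{485}{487} + 1336 \left(-27\right) = \frac{485}{487} - 36072 = - \frac{17566579}{487}$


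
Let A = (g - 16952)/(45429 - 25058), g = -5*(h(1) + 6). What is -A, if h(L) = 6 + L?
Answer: 1309/1567 ≈ 0.83535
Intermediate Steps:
g = -65 (g = -5*((6 + 1) + 6) = -5*(7 + 6) = -5*13 = -65)
A = -1309/1567 (A = (-65 - 16952)/(45429 - 25058) = -17017/20371 = -17017*1/20371 = -1309/1567 ≈ -0.83535)
-A = -1*(-1309/1567) = 1309/1567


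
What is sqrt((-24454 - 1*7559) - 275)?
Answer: 4*I*sqrt(2018) ≈ 179.69*I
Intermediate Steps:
sqrt((-24454 - 1*7559) - 275) = sqrt((-24454 - 7559) - 275) = sqrt(-32013 - 275) = sqrt(-32288) = 4*I*sqrt(2018)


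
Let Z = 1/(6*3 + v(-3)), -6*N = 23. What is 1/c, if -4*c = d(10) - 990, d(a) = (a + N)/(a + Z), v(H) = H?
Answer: 1208/298795 ≈ 0.0040429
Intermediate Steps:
N = -23/6 (N = -⅙*23 = -23/6 ≈ -3.8333)
Z = 1/15 (Z = 1/(6*3 - 3) = 1/(18 - 3) = 1/15 ≈ 0.066667)
d(a) = (-23/6 + a)/(1/15 + a) (d(a) = (a - 23/6)/(a + 1/15) = (-23/6 + a)/(1/15 + a))
c = 298795/1208 (c = -(5*(-23 + 6*10)/(2*(1 + 15*10)) - 990)/4 = -(5*(-23 + 60)/(2*(1 + 150)) - 990)/4 = -((5/2)*37/151 - 990)/4 = -((5/2)*(1/151)*37 - 990)/4 = -(185/302 - 990)/4 = -¼*(-298795/302) = 298795/1208 ≈ 247.35)
1/c = 1/(298795/1208) = 1208/298795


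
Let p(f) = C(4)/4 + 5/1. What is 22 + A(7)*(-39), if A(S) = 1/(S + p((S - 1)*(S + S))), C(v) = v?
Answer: 19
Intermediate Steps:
p(f) = 6 (p(f) = 4/4 + 5/1 = 4*(1/4) + 5*1 = 1 + 5 = 6)
A(S) = 1/(6 + S) (A(S) = 1/(S + 6) = 1/(6 + S))
22 + A(7)*(-39) = 22 - 39/(6 + 7) = 22 - 39/13 = 22 + (1/13)*(-39) = 22 - 3 = 19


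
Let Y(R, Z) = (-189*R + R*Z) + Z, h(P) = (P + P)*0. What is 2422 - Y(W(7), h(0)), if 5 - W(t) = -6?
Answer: 4501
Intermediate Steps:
h(P) = 0 (h(P) = (2*P)*0 = 0)
W(t) = 11 (W(t) = 5 - 1*(-6) = 5 + 6 = 11)
Y(R, Z) = Z - 189*R + R*Z
2422 - Y(W(7), h(0)) = 2422 - (0 - 189*11 + 11*0) = 2422 - (0 - 2079 + 0) = 2422 - 1*(-2079) = 2422 + 2079 = 4501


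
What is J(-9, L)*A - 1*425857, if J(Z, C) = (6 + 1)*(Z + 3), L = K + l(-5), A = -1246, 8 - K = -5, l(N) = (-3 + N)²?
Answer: -373525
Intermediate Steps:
K = 13 (K = 8 - 1*(-5) = 8 + 5 = 13)
L = 77 (L = 13 + (-3 - 5)² = 13 + (-8)² = 13 + 64 = 77)
J(Z, C) = 21 + 7*Z (J(Z, C) = 7*(3 + Z) = 21 + 7*Z)
J(-9, L)*A - 1*425857 = (21 + 7*(-9))*(-1246) - 1*425857 = (21 - 63)*(-1246) - 425857 = -42*(-1246) - 425857 = 52332 - 425857 = -373525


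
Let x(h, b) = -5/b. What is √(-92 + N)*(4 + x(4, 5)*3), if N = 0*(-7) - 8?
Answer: 10*I ≈ 10.0*I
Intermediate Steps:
N = -8 (N = 0 - 8 = -8)
√(-92 + N)*(4 + x(4, 5)*3) = √(-92 - 8)*(4 - 5/5*3) = √(-100)*(4 - 5*⅕*3) = (10*I)*(4 - 1*3) = (10*I)*(4 - 3) = (10*I)*1 = 10*I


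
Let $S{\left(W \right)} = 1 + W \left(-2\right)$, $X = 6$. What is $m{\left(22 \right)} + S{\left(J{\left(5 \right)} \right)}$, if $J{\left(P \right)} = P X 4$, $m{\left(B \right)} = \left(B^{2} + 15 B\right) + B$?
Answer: $597$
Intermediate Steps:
$m{\left(B \right)} = B^{2} + 16 B$
$J{\left(P \right)} = 24 P$ ($J{\left(P \right)} = P 6 \cdot 4 = 6 P 4 = 24 P$)
$S{\left(W \right)} = 1 - 2 W$
$m{\left(22 \right)} + S{\left(J{\left(5 \right)} \right)} = 22 \left(16 + 22\right) + \left(1 - 2 \cdot 24 \cdot 5\right) = 22 \cdot 38 + \left(1 - 240\right) = 836 + \left(1 - 240\right) = 836 - 239 = 597$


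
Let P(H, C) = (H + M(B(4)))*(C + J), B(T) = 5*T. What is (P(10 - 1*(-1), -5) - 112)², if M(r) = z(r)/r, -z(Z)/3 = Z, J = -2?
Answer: 28224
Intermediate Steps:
z(Z) = -3*Z
M(r) = -3 (M(r) = (-3*r)/r = -3)
P(H, C) = (-3 + H)*(-2 + C) (P(H, C) = (H - 3)*(C - 2) = (-3 + H)*(-2 + C))
(P(10 - 1*(-1), -5) - 112)² = ((6 - 3*(-5) - 2*(10 - 1*(-1)) - 5*(10 - 1*(-1))) - 112)² = ((6 + 15 - 2*(10 + 1) - 5*(10 + 1)) - 112)² = ((6 + 15 - 2*11 - 5*11) - 112)² = ((6 + 15 - 22 - 55) - 112)² = (-56 - 112)² = (-168)² = 28224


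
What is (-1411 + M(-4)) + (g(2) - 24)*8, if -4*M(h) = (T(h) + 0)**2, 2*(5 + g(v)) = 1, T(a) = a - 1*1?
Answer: -6581/4 ≈ -1645.3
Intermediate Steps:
T(a) = -1 + a (T(a) = a - 1 = -1 + a)
g(v) = -9/2 (g(v) = -5 + (1/2)*1 = -5 + 1/2 = -9/2)
M(h) = -(-1 + h)**2/4 (M(h) = -((-1 + h) + 0)**2/4 = -(-1 + h)**2/4)
(-1411 + M(-4)) + (g(2) - 24)*8 = (-1411 - (-1 - 4)**2/4) + (-9/2 - 24)*8 = (-1411 - 1/4*(-5)**2) - 57/2*8 = (-1411 - 1/4*25) - 228 = (-1411 - 25/4) - 228 = -5669/4 - 228 = -6581/4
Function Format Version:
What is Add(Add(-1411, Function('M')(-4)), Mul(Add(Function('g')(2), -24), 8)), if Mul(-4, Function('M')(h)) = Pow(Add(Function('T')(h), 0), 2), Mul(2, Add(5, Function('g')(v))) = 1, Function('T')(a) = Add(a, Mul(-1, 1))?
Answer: Rational(-6581, 4) ≈ -1645.3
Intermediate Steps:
Function('T')(a) = Add(-1, a) (Function('T')(a) = Add(a, -1) = Add(-1, a))
Function('g')(v) = Rational(-9, 2) (Function('g')(v) = Add(-5, Mul(Rational(1, 2), 1)) = Add(-5, Rational(1, 2)) = Rational(-9, 2))
Function('M')(h) = Mul(Rational(-1, 4), Pow(Add(-1, h), 2)) (Function('M')(h) = Mul(Rational(-1, 4), Pow(Add(Add(-1, h), 0), 2)) = Mul(Rational(-1, 4), Pow(Add(-1, h), 2)))
Add(Add(-1411, Function('M')(-4)), Mul(Add(Function('g')(2), -24), 8)) = Add(Add(-1411, Mul(Rational(-1, 4), Pow(Add(-1, -4), 2))), Mul(Add(Rational(-9, 2), -24), 8)) = Add(Add(-1411, Mul(Rational(-1, 4), Pow(-5, 2))), Mul(Rational(-57, 2), 8)) = Add(Add(-1411, Mul(Rational(-1, 4), 25)), -228) = Add(Add(-1411, Rational(-25, 4)), -228) = Add(Rational(-5669, 4), -228) = Rational(-6581, 4)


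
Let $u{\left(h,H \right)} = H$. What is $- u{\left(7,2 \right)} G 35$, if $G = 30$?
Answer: $-2100$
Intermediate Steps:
$- u{\left(7,2 \right)} G 35 = - 2 \cdot 30 \cdot 35 = - 60 \cdot 35 = \left(-1\right) 2100 = -2100$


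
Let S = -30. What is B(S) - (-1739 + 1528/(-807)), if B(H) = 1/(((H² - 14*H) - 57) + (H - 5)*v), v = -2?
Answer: 1872733840/1075731 ≈ 1740.9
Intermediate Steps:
B(H) = 1/(-47 + H² - 16*H) (B(H) = 1/(((H² - 14*H) - 57) + (H - 5)*(-2)) = 1/((-57 + H² - 14*H) + (-5 + H)*(-2)) = 1/((-57 + H² - 14*H) + (10 - 2*H)) = 1/(-47 + H² - 16*H))
B(S) - (-1739 + 1528/(-807)) = 1/(-47 + (-30)² - 16*(-30)) - (-1739 + 1528/(-807)) = 1/(-47 + 900 + 480) - (-1739 + 1528*(-1/807)) = 1/1333 - (-1739 - 1528/807) = 1/1333 - 1*(-1404901/807) = 1/1333 + 1404901/807 = 1872733840/1075731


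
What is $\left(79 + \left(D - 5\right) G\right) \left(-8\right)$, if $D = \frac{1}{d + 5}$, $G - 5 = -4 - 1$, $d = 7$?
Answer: $-632$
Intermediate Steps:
$G = 0$ ($G = 5 - 5 = 0$)
$D = \frac{1}{12}$ ($D = \frac{1}{7 + 5} = \frac{1}{12} \approx 0.083333$)
$\left(79 + \left(D - 5\right) G\right) \left(-8\right) = \left(79 + \left(\frac{1}{12} - 5\right) 0\right) \left(-8\right) = \left(79 - 0\right) \left(-8\right) = \left(79 + 0\right) \left(-8\right) = 79 \left(-8\right) = -632$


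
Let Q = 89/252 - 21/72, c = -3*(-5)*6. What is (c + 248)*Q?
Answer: 5239/252 ≈ 20.790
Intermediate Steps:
c = 90 (c = 15*6 = 90)
Q = 31/504 (Q = 89*(1/252) - 21*1/72 = 89/252 - 7/24 = 31/504 ≈ 0.061508)
(c + 248)*Q = (90 + 248)*(31/504) = 338*(31/504) = 5239/252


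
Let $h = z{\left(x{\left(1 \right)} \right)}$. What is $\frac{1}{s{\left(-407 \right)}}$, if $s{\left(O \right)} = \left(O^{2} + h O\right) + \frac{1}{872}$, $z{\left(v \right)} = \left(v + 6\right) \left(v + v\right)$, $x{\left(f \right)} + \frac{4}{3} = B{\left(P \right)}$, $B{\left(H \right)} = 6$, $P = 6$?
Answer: $\frac{7848}{982019377} \approx 7.9917 \cdot 10^{-6}$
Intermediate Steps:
$x{\left(f \right)} = \frac{14}{3}$ ($x{\left(f \right)} = - \frac{4}{3} + 6 = \frac{14}{3}$)
$z{\left(v \right)} = 2 v \left(6 + v\right)$ ($z{\left(v \right)} = \left(6 + v\right) 2 v = 2 v \left(6 + v\right)$)
$h = \frac{896}{9}$ ($h = 2 \cdot \frac{14}{3} \left(6 + \frac{14}{3}\right) = 2 \cdot \frac{14}{3} \cdot \frac{32}{3} = \frac{896}{9} \approx 99.556$)
$s{\left(O \right)} = \frac{1}{872} + O^{2} + \frac{896 O}{9}$ ($s{\left(O \right)} = \left(O^{2} + \frac{896 O}{9}\right) + \frac{1}{872} = \frac{1}{872} + O^{2} + \frac{896 O}{9}$)
$\frac{1}{s{\left(-407 \right)}} = \frac{1}{\frac{1}{872} + \left(-407\right)^{2} + \frac{896}{9} \left(-407\right)} = \frac{1}{\frac{1}{872} + 165649 - \frac{364672}{9}} = \frac{1}{\frac{982019377}{7848}} = \frac{7848}{982019377}$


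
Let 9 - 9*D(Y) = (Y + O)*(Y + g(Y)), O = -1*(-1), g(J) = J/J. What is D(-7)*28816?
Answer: -86448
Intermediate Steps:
g(J) = 1
O = 1
D(Y) = 1 - (1 + Y)²/9 (D(Y) = 1 - (Y + 1)*(Y + 1)/9 = 1 - (1 + Y)*(1 + Y)/9 = 1 - (1 + Y)²/9)
D(-7)*28816 = (8/9 - 2/9*(-7) - ⅑*(-7)²)*28816 = (8/9 + 14/9 - ⅑*49)*28816 = (8/9 + 14/9 - 49/9)*28816 = -3*28816 = -86448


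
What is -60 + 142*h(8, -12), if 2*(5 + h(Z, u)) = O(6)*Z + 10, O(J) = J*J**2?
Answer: 122628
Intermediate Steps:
O(J) = J**3
h(Z, u) = 108*Z (h(Z, u) = -5 + (6**3*Z + 10)/2 = -5 + (216*Z + 10)/2 = -5 + (10 + 216*Z)/2 = -5 + (5 + 108*Z) = 108*Z)
-60 + 142*h(8, -12) = -60 + 142*(108*8) = -60 + 142*864 = -60 + 122688 = 122628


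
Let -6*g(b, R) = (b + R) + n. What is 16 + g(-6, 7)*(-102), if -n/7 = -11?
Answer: 1342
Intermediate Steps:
n = 77 (n = -7*(-11) = 77)
g(b, R) = -77/6 - R/6 - b/6 (g(b, R) = -((b + R) + 77)/6 = -((R + b) + 77)/6 = -(77 + R + b)/6 = -77/6 - R/6 - b/6)
16 + g(-6, 7)*(-102) = 16 + (-77/6 - ⅙*7 - ⅙*(-6))*(-102) = 16 + (-77/6 - 7/6 + 1)*(-102) = 16 - 13*(-102) = 16 + 1326 = 1342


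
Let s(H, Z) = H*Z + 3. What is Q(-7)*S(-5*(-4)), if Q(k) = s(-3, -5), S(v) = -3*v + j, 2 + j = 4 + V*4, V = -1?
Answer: -1116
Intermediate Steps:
j = -2 (j = -2 + (4 - 1*4) = -2 + (4 - 4) = -2 + 0 = -2)
S(v) = -2 - 3*v (S(v) = -3*v - 2 = -2 - 3*v)
s(H, Z) = 3 + H*Z
Q(k) = 18 (Q(k) = 3 - 3*(-5) = 3 + 15 = 18)
Q(-7)*S(-5*(-4)) = 18*(-2 - (-15)*(-4)) = 18*(-2 - 3*20) = 18*(-2 - 60) = 18*(-62) = -1116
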